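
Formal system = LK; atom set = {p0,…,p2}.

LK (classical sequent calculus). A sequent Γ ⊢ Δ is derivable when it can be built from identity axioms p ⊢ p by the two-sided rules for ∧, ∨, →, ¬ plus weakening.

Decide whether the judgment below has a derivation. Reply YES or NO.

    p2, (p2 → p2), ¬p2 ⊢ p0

Derivation trace:
[¬L] p2, (p2 → p2), ¬p2 ⊢ p0
  [WR] p2, (p2 → p2) ⊢ p2, p0
    [→L] p2, (p2 → p2) ⊢ p2
      [Ax] p2 ⊢ p2
      [Ax] p2 ⊢ p2

Result: YES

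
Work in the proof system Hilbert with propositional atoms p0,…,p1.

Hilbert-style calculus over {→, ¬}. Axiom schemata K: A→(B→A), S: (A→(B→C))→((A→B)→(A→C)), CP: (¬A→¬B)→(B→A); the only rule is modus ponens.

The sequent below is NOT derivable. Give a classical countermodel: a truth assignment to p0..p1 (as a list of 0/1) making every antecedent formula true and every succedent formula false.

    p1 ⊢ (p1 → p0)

Search for a countermodel by truth-table:
  v=00: Γ:[p1=F] Δ:[(p1 → p0)=T] refutes=False
  v=01: Γ:[p1=T] Δ:[(p1 → p0)=F] refutes=True  ← countermodel

Result: [0, 1]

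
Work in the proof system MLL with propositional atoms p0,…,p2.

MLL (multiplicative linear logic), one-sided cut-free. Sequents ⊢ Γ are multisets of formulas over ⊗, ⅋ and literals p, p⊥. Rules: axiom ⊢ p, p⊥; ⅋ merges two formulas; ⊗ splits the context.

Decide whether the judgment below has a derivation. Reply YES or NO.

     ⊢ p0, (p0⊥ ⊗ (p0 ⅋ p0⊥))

Derivation trace:
[⊗]  ⊢ p0, (p0⊥ ⊗ (p0 ⅋ p0⊥))
  [Ax]  ⊢ p0, p0⊥
  [⅋]  ⊢ (p0 ⅋ p0⊥)
    [Ax]  ⊢ p0, p0⊥

Result: YES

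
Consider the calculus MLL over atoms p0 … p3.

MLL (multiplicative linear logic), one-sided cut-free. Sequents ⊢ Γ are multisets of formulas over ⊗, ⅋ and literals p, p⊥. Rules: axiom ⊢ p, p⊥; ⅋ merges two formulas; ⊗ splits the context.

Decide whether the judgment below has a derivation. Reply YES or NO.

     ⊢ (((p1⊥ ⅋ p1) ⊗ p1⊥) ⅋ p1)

Proof tree:
[⅋]  ⊢ (((p1⊥ ⅋ p1) ⊗ p1⊥) ⅋ p1)
  [⊗]  ⊢ p1, ((p1⊥ ⅋ p1) ⊗ p1⊥)
    [⅋]  ⊢ (p1⊥ ⅋ p1)
      [Ax]  ⊢ p1, p1⊥
    [Ax]  ⊢ p1, p1⊥

Result: YES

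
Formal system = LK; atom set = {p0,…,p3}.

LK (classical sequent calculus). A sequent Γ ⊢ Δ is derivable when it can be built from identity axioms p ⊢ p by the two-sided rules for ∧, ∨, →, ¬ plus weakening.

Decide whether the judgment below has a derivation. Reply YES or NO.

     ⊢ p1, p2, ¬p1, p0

Derivation (root first):
[WR]  ⊢ p1, p2, ¬p1, p0
  [¬R]  ⊢ p1, p2, ¬p1
    [WR] p1 ⊢ p1, p2
      [Ax] p1 ⊢ p1

Result: YES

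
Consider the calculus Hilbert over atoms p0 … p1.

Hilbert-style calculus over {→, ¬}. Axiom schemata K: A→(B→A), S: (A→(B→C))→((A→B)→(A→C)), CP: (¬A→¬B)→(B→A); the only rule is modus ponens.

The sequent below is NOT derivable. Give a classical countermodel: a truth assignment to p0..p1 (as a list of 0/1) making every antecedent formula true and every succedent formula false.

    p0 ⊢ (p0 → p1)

Search for a countermodel by truth-table:
  v=00: Γ:[p0=F] Δ:[(p0 → p1)=T] refutes=False
  v=01: Γ:[p0=F] Δ:[(p0 → p1)=T] refutes=False
  v=10: Γ:[p0=T] Δ:[(p0 → p1)=F] refutes=True  ← countermodel

Result: [1, 0]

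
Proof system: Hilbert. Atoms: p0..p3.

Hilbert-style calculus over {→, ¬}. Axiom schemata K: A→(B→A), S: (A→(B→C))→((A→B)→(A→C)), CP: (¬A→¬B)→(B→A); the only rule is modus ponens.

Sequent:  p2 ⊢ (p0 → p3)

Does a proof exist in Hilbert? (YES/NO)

Truth-table refutation:
  v=0000: Γ:[p2=F] Δ:[(p0 → p3)=T] refutes=False
  v=0001: Γ:[p2=F] Δ:[(p0 → p3)=T] refutes=False
  v=0010: Γ:[p2=T] Δ:[(p0 → p3)=T] refutes=False
  v=0011: Γ:[p2=T] Δ:[(p0 → p3)=T] refutes=False
  v=0100: Γ:[p2=F] Δ:[(p0 → p3)=T] refutes=False
  v=0101: Γ:[p2=F] Δ:[(p0 → p3)=T] refutes=False
  v=0110: Γ:[p2=T] Δ:[(p0 → p3)=T] refutes=False
  v=0111: Γ:[p2=T] Δ:[(p0 → p3)=T] refutes=False
  v=1000: Γ:[p2=F] Δ:[(p0 → p3)=F] refutes=False
  v=1001: Γ:[p2=F] Δ:[(p0 → p3)=T] refutes=False
  v=1010: Γ:[p2=T] Δ:[(p0 → p3)=F] refutes=True  ← countermodel

Result: NO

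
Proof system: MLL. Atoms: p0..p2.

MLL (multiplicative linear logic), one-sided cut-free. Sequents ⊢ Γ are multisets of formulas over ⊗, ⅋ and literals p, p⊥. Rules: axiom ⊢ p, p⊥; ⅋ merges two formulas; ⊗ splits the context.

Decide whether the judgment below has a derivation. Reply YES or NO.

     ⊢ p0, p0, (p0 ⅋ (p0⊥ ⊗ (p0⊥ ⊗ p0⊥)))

Proof tree:
[⅋]  ⊢ p0, p0, (p0 ⅋ (p0⊥ ⊗ (p0⊥ ⊗ p0⊥)))
  [⊗]  ⊢ p0, p0, p0, (p0⊥ ⊗ (p0⊥ ⊗ p0⊥))
    [Ax]  ⊢ p0, p0⊥
    [⊗]  ⊢ p0, p0, (p0⊥ ⊗ p0⊥)
      [Ax]  ⊢ p0, p0⊥
      [Ax]  ⊢ p0, p0⊥

Result: YES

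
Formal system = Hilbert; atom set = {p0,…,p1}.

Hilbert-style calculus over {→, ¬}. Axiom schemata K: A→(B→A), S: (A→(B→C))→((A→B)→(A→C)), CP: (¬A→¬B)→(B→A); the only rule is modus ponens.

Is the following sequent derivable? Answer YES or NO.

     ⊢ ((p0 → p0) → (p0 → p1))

Truth-table refutation:
  v=00: Γ:[] Δ:[((p0 → p0) → (p0 → p1))=T] refutes=False
  v=01: Γ:[] Δ:[((p0 → p0) → (p0 → p1))=T] refutes=False
  v=10: Γ:[] Δ:[((p0 → p0) → (p0 → p1))=F] refutes=True  ← countermodel

Result: NO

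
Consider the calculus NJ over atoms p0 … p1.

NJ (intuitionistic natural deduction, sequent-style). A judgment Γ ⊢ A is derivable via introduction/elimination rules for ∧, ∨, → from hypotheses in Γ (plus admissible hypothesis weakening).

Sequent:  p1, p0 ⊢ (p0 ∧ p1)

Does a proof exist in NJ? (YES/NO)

Proof tree:
[∧I] p1, p0 ⊢ (p0 ∧ p1)
  [Wk] p0, p0 ⊢ p0
    [Ax] p0 ⊢ p0
  [Ax] p1 ⊢ p1

Result: YES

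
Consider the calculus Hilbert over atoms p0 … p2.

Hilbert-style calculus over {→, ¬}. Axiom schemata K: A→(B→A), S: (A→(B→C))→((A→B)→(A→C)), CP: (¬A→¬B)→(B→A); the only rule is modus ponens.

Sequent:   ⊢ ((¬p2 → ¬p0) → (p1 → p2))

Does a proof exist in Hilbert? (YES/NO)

Search for a countermodel by truth-table:
  v=000: Γ:[] Δ:[((¬p2 → ¬p0) → (p1 → p2))=T] refutes=False
  v=001: Γ:[] Δ:[((¬p2 → ¬p0) → (p1 → p2))=T] refutes=False
  v=010: Γ:[] Δ:[((¬p2 → ¬p0) → (p1 → p2))=F] refutes=True  ← countermodel

Result: NO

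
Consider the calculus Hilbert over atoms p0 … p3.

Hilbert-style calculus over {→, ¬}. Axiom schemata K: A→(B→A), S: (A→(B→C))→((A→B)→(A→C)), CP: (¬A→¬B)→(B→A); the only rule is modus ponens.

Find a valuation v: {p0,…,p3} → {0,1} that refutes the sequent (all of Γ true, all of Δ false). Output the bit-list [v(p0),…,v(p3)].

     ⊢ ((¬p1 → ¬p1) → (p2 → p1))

Truth-table refutation:
  v=0000: Γ:[] Δ:[((¬p1 → ¬p1) → (p2 → p1))=T] refutes=False
  v=0001: Γ:[] Δ:[((¬p1 → ¬p1) → (p2 → p1))=T] refutes=False
  v=0010: Γ:[] Δ:[((¬p1 → ¬p1) → (p2 → p1))=F] refutes=True  ← countermodel

Result: [0, 0, 1, 0]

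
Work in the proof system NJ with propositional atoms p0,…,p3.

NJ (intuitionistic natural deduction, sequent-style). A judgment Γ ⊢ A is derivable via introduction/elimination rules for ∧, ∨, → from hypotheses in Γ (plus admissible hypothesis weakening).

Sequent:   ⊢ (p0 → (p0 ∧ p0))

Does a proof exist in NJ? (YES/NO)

Proof tree:
[→I]  ⊢ (p0 → (p0 ∧ p0))
  [∧I] p0 ⊢ (p0 ∧ p0)
    [Ax] p0 ⊢ p0
    [Ax] p0 ⊢ p0

Result: YES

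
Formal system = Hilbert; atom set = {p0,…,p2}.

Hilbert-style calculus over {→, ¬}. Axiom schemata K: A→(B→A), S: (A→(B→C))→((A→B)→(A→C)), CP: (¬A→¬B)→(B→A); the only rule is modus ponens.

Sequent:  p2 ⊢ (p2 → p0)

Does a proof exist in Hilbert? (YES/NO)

Truth-table refutation:
  v=000: Γ:[p2=F] Δ:[(p2 → p0)=T] refutes=False
  v=001: Γ:[p2=T] Δ:[(p2 → p0)=F] refutes=True  ← countermodel

Result: NO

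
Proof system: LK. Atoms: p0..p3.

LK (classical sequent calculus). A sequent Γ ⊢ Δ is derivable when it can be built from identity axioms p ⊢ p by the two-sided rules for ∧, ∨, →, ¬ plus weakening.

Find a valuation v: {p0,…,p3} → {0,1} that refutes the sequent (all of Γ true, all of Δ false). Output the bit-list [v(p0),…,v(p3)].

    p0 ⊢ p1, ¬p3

Truth-table refutation:
  v=0000: Γ:[p0=F] Δ:[p1=F, ¬p3=T] refutes=False
  v=0001: Γ:[p0=F] Δ:[p1=F, ¬p3=F] refutes=False
  v=0010: Γ:[p0=F] Δ:[p1=F, ¬p3=T] refutes=False
  v=0011: Γ:[p0=F] Δ:[p1=F, ¬p3=F] refutes=False
  v=0100: Γ:[p0=F] Δ:[p1=T, ¬p3=T] refutes=False
  v=0101: Γ:[p0=F] Δ:[p1=T, ¬p3=F] refutes=False
  v=0110: Γ:[p0=F] Δ:[p1=T, ¬p3=T] refutes=False
  v=0111: Γ:[p0=F] Δ:[p1=T, ¬p3=F] refutes=False
  v=1000: Γ:[p0=T] Δ:[p1=F, ¬p3=T] refutes=False
  v=1001: Γ:[p0=T] Δ:[p1=F, ¬p3=F] refutes=True  ← countermodel

Result: [1, 0, 0, 1]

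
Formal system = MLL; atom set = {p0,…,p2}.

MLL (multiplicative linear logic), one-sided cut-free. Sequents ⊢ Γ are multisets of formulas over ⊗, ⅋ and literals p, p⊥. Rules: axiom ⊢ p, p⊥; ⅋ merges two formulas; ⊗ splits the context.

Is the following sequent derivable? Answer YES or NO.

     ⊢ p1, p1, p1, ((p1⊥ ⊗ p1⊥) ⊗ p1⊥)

Derivation (root first):
[⊗]  ⊢ p1, p1, p1, ((p1⊥ ⊗ p1⊥) ⊗ p1⊥)
  [⊗]  ⊢ p1, p1, (p1⊥ ⊗ p1⊥)
    [Ax]  ⊢ p1, p1⊥
    [Ax]  ⊢ p1, p1⊥
  [Ax]  ⊢ p1, p1⊥

Result: YES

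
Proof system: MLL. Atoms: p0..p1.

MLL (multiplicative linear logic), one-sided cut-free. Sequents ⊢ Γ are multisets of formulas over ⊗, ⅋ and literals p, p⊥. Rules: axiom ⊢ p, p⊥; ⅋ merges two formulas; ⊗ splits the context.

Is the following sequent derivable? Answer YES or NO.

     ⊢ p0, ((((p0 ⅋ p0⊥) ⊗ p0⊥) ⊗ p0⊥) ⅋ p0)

Derivation (root first):
[⅋]  ⊢ p0, ((((p0 ⅋ p0⊥) ⊗ p0⊥) ⊗ p0⊥) ⅋ p0)
  [⊗]  ⊢ p0, p0, (((p0 ⅋ p0⊥) ⊗ p0⊥) ⊗ p0⊥)
    [⊗]  ⊢ p0, ((p0 ⅋ p0⊥) ⊗ p0⊥)
      [⅋]  ⊢ (p0 ⅋ p0⊥)
        [Ax]  ⊢ p0, p0⊥
      [Ax]  ⊢ p0, p0⊥
    [Ax]  ⊢ p0, p0⊥

Result: YES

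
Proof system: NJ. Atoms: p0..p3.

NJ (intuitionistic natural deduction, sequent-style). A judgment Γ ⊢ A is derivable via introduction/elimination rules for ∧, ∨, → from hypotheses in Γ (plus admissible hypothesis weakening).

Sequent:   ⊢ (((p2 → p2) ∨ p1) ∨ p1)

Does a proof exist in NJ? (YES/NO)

Derivation (root first):
[∨I₁]  ⊢ (((p2 → p2) ∨ p1) ∨ p1)
  [∨I₁]  ⊢ ((p2 → p2) ∨ p1)
    [→I]  ⊢ (p2 → p2)
      [Ax] p2 ⊢ p2

Result: YES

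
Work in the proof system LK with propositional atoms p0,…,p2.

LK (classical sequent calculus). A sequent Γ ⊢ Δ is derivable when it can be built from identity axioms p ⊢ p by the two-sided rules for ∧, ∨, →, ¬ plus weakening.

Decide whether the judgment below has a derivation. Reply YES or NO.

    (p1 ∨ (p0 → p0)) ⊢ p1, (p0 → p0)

Derivation (root first):
[∨L] (p1 ∨ (p0 → p0)) ⊢ p1, (p0 → p0)
  [Ax] p1 ⊢ p1
  [→R] (p0 → p0) ⊢ (p0 → p0)
    [→L] p0, (p0 → p0) ⊢ p0
      [Ax] p0 ⊢ p0
      [Ax] p0 ⊢ p0

Result: YES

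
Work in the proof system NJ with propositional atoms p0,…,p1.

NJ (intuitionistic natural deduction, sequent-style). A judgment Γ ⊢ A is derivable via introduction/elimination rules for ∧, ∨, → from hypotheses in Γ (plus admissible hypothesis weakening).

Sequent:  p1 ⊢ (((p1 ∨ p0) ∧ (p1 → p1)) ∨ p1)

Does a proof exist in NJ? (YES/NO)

Derivation trace:
[∨I₁] p1 ⊢ (((p1 ∨ p0) ∧ (p1 → p1)) ∨ p1)
  [∧I] p1 ⊢ ((p1 ∨ p0) ∧ (p1 → p1))
    [∨I₁] p1 ⊢ (p1 ∨ p0)
      [Ax] p1 ⊢ p1
    [→I]  ⊢ (p1 → p1)
      [Ax] p1 ⊢ p1

Result: YES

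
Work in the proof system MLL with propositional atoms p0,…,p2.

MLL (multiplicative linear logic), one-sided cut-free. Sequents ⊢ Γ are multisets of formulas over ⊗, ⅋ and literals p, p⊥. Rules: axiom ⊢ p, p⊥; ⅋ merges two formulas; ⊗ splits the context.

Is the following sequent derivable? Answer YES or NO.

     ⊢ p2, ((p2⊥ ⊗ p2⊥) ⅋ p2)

Derivation trace:
[⅋]  ⊢ p2, ((p2⊥ ⊗ p2⊥) ⅋ p2)
  [⊗]  ⊢ p2, p2, (p2⊥ ⊗ p2⊥)
    [Ax]  ⊢ p2, p2⊥
    [Ax]  ⊢ p2, p2⊥

Result: YES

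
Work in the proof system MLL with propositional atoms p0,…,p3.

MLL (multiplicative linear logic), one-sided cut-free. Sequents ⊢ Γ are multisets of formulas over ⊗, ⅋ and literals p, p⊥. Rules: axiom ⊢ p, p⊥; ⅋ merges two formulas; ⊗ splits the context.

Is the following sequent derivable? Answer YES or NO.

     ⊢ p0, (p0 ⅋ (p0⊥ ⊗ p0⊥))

Derivation (root first):
[⅋]  ⊢ p0, (p0 ⅋ (p0⊥ ⊗ p0⊥))
  [⊗]  ⊢ p0, p0, (p0⊥ ⊗ p0⊥)
    [Ax]  ⊢ p0, p0⊥
    [Ax]  ⊢ p0, p0⊥

Result: YES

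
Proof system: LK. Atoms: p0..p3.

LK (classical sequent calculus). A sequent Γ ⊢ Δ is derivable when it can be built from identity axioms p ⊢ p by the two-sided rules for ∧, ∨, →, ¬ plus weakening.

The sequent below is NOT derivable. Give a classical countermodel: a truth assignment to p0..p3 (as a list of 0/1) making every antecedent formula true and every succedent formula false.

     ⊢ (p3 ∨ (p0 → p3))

Truth-table refutation:
  v=0000: Γ:[] Δ:[(p3 ∨ (p0 → p3))=T] refutes=False
  v=0001: Γ:[] Δ:[(p3 ∨ (p0 → p3))=T] refutes=False
  v=0010: Γ:[] Δ:[(p3 ∨ (p0 → p3))=T] refutes=False
  v=0011: Γ:[] Δ:[(p3 ∨ (p0 → p3))=T] refutes=False
  v=0100: Γ:[] Δ:[(p3 ∨ (p0 → p3))=T] refutes=False
  v=0101: Γ:[] Δ:[(p3 ∨ (p0 → p3))=T] refutes=False
  v=0110: Γ:[] Δ:[(p3 ∨ (p0 → p3))=T] refutes=False
  v=0111: Γ:[] Δ:[(p3 ∨ (p0 → p3))=T] refutes=False
  v=1000: Γ:[] Δ:[(p3 ∨ (p0 → p3))=F] refutes=True  ← countermodel

Result: [1, 0, 0, 0]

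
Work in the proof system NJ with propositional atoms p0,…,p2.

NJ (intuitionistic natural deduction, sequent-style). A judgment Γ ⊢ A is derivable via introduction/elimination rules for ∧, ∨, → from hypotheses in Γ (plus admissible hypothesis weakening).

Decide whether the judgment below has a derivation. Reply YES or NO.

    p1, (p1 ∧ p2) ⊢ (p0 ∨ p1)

Derivation (root first):
[Wk] p1, (p1 ∧ p2) ⊢ (p0 ∨ p1)
  [∨I₂] p1 ⊢ (p0 ∨ p1)
    [Ax] p1 ⊢ p1

Result: YES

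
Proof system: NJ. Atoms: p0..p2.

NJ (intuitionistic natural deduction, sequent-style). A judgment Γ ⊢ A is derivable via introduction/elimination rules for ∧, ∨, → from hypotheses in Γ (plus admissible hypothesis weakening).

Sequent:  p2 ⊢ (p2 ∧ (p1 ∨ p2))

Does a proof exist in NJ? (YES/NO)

Derivation trace:
[∧I] p2 ⊢ (p2 ∧ (p1 ∨ p2))
  [Ax] p2 ⊢ p2
  [∨I₂] p2 ⊢ (p1 ∨ p2)
    [Ax] p2 ⊢ p2

Result: YES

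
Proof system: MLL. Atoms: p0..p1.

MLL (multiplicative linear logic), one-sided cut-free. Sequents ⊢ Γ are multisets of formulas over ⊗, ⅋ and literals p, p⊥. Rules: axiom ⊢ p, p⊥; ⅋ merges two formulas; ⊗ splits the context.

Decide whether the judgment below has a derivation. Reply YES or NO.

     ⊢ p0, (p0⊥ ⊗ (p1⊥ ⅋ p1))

Derivation trace:
[⊗]  ⊢ p0, (p0⊥ ⊗ (p1⊥ ⅋ p1))
  [Ax]  ⊢ p0, p0⊥
  [⅋]  ⊢ (p1⊥ ⅋ p1)
    [Ax]  ⊢ p1, p1⊥

Result: YES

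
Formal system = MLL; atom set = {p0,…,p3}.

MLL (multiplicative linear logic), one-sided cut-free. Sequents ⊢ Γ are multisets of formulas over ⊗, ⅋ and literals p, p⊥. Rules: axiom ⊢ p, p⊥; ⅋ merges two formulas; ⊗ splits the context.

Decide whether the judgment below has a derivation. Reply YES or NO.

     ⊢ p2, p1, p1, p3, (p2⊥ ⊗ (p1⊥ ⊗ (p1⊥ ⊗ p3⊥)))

Derivation (root first):
[⊗]  ⊢ p2, p1, p1, p3, (p2⊥ ⊗ (p1⊥ ⊗ (p1⊥ ⊗ p3⊥)))
  [Ax]  ⊢ p2, p2⊥
  [⊗]  ⊢ p1, p1, p3, (p1⊥ ⊗ (p1⊥ ⊗ p3⊥))
    [Ax]  ⊢ p1, p1⊥
    [⊗]  ⊢ p1, p3, (p1⊥ ⊗ p3⊥)
      [Ax]  ⊢ p1, p1⊥
      [Ax]  ⊢ p3, p3⊥

Result: YES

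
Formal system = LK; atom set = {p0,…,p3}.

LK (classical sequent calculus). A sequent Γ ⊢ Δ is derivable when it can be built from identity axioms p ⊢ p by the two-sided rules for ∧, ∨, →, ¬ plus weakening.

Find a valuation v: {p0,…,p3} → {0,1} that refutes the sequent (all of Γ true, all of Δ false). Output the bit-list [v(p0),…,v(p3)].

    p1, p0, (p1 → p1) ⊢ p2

Enumerate valuations to refute Γ ⊢ Δ:
  v=0000: Γ:[p1=F, p0=F, (p1 → p1)=T] Δ:[p2=F] refutes=False
  v=0001: Γ:[p1=F, p0=F, (p1 → p1)=T] Δ:[p2=F] refutes=False
  v=0010: Γ:[p1=F, p0=F, (p1 → p1)=T] Δ:[p2=T] refutes=False
  v=0011: Γ:[p1=F, p0=F, (p1 → p1)=T] Δ:[p2=T] refutes=False
  v=0100: Γ:[p1=T, p0=F, (p1 → p1)=T] Δ:[p2=F] refutes=False
  v=0101: Γ:[p1=T, p0=F, (p1 → p1)=T] Δ:[p2=F] refutes=False
  v=0110: Γ:[p1=T, p0=F, (p1 → p1)=T] Δ:[p2=T] refutes=False
  v=0111: Γ:[p1=T, p0=F, (p1 → p1)=T] Δ:[p2=T] refutes=False
  v=1000: Γ:[p1=F, p0=T, (p1 → p1)=T] Δ:[p2=F] refutes=False
  v=1001: Γ:[p1=F, p0=T, (p1 → p1)=T] Δ:[p2=F] refutes=False
  v=1010: Γ:[p1=F, p0=T, (p1 → p1)=T] Δ:[p2=T] refutes=False
  v=1011: Γ:[p1=F, p0=T, (p1 → p1)=T] Δ:[p2=T] refutes=False
  v=1100: Γ:[p1=T, p0=T, (p1 → p1)=T] Δ:[p2=F] refutes=True  ← countermodel

Result: [1, 1, 0, 0]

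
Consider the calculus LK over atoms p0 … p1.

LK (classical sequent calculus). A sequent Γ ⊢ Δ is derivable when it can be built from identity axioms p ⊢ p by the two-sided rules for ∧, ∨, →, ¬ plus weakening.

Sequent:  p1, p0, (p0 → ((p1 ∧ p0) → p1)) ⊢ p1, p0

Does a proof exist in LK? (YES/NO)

Proof tree:
[→L] p1, p0, (p0 → ((p1 ∧ p0) → p1)) ⊢ p1, p0
  [WR] p0 ⊢ p0, p0
    [Ax] p0 ⊢ p0
  [→L] p1, p0, ((p1 ∧ p0) → p1) ⊢ p1
    [∧R] p1, p0 ⊢ (p1 ∧ p0)
      [Ax] p1 ⊢ p1
      [Ax] p0 ⊢ p0
    [Ax] p1 ⊢ p1

Result: YES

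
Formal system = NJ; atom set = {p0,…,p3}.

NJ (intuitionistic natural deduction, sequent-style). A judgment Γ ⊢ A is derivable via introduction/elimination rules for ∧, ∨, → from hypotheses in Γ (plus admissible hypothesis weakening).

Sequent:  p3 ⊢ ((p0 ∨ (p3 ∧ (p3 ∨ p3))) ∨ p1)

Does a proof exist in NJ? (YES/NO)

Proof tree:
[∨I₁] p3 ⊢ ((p0 ∨ (p3 ∧ (p3 ∨ p3))) ∨ p1)
  [∨I₂] p3 ⊢ (p0 ∨ (p3 ∧ (p3 ∨ p3)))
    [∧I] p3 ⊢ (p3 ∧ (p3 ∨ p3))
      [Ax] p3 ⊢ p3
      [∨I₂] p3 ⊢ (p3 ∨ p3)
        [Ax] p3 ⊢ p3

Result: YES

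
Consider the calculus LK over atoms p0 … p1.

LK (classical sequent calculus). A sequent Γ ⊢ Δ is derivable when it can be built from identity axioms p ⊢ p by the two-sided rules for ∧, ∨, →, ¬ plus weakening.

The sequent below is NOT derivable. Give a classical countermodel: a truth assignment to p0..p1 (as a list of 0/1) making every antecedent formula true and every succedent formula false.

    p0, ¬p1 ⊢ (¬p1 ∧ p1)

Truth-table refutation:
  v=00: Γ:[p0=F, ¬p1=T] Δ:[(¬p1 ∧ p1)=F] refutes=False
  v=01: Γ:[p0=F, ¬p1=F] Δ:[(¬p1 ∧ p1)=F] refutes=False
  v=10: Γ:[p0=T, ¬p1=T] Δ:[(¬p1 ∧ p1)=F] refutes=True  ← countermodel

Result: [1, 0]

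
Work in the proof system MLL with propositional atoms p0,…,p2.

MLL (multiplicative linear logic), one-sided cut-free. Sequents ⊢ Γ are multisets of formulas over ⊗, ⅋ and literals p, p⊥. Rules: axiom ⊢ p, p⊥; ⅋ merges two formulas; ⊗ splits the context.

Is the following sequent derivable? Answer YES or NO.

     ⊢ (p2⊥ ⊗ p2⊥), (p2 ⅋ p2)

Proof tree:
[⅋]  ⊢ (p2⊥ ⊗ p2⊥), (p2 ⅋ p2)
  [⊗]  ⊢ p2, p2, (p2⊥ ⊗ p2⊥)
    [Ax]  ⊢ p2, p2⊥
    [Ax]  ⊢ p2, p2⊥

Result: YES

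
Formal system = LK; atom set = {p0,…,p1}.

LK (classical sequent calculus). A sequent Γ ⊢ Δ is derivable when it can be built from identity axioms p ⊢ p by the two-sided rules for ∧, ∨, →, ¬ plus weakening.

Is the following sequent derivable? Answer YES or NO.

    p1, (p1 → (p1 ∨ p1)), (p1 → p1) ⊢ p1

Proof tree:
[→L] p1, (p1 → (p1 ∨ p1)), (p1 → p1) ⊢ p1
  [→L] p1, (p1 → (p1 ∨ p1)) ⊢ p1
    [Ax] p1 ⊢ p1
    [∨L] (p1 ∨ p1) ⊢ p1
      [Ax] p1 ⊢ p1
      [Ax] p1 ⊢ p1
  [Ax] p1 ⊢ p1

Result: YES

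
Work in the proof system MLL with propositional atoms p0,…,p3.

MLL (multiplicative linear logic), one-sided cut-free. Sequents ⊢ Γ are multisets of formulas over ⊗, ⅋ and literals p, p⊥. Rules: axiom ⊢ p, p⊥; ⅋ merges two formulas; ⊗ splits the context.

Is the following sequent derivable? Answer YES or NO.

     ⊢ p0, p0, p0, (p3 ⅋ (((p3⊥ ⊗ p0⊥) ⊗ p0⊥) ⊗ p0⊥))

Derivation (root first):
[⅋]  ⊢ p0, p0, p0, (p3 ⅋ (((p3⊥ ⊗ p0⊥) ⊗ p0⊥) ⊗ p0⊥))
  [⊗]  ⊢ p3, p0, p0, p0, (((p3⊥ ⊗ p0⊥) ⊗ p0⊥) ⊗ p0⊥)
    [⊗]  ⊢ p3, p0, p0, ((p3⊥ ⊗ p0⊥) ⊗ p0⊥)
      [⊗]  ⊢ p3, p0, (p3⊥ ⊗ p0⊥)
        [Ax]  ⊢ p3, p3⊥
        [Ax]  ⊢ p0, p0⊥
      [Ax]  ⊢ p0, p0⊥
    [Ax]  ⊢ p0, p0⊥

Result: YES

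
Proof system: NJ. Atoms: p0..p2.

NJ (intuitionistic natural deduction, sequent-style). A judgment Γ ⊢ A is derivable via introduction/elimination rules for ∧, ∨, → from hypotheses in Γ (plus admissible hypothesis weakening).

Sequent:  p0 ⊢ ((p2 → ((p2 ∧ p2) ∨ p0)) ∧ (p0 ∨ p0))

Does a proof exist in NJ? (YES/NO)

Derivation trace:
[∧I] p0 ⊢ ((p2 → ((p2 ∧ p2) ∨ p0)) ∧ (p0 ∨ p0))
  [→I]  ⊢ (p2 → ((p2 ∧ p2) ∨ p0))
    [∨I₁] p2 ⊢ ((p2 ∧ p2) ∨ p0)
      [∧I] p2 ⊢ (p2 ∧ p2)
        [Ax] p2 ⊢ p2
        [Ax] p2 ⊢ p2
  [∨I₁] p0 ⊢ (p0 ∨ p0)
    [Ax] p0 ⊢ p0

Result: YES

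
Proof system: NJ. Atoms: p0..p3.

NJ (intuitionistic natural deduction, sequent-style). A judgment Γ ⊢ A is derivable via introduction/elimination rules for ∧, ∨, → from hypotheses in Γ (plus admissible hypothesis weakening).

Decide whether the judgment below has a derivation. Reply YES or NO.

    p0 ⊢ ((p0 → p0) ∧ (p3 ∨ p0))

Derivation (root first):
[∧I] p0 ⊢ ((p0 → p0) ∧ (p3 ∨ p0))
  [→I]  ⊢ (p0 → p0)
    [Ax] p0 ⊢ p0
  [∨I₂] p0 ⊢ (p3 ∨ p0)
    [Ax] p0 ⊢ p0

Result: YES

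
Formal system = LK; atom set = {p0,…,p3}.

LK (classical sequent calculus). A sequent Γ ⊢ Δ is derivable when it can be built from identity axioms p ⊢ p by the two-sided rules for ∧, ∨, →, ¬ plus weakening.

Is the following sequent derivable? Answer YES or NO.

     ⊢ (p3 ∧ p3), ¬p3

Derivation (root first):
[¬R]  ⊢ (p3 ∧ p3), ¬p3
  [∧R] p3 ⊢ (p3 ∧ p3)
    [Ax] p3 ⊢ p3
    [Ax] p3 ⊢ p3

Result: YES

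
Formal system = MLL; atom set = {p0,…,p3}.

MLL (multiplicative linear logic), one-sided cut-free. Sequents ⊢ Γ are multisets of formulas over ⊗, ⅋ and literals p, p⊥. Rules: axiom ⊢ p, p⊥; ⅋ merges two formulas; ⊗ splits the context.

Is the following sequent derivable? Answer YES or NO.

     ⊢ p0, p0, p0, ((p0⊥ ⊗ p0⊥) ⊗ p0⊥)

Derivation (root first):
[⊗]  ⊢ p0, p0, p0, ((p0⊥ ⊗ p0⊥) ⊗ p0⊥)
  [⊗]  ⊢ p0, p0, (p0⊥ ⊗ p0⊥)
    [Ax]  ⊢ p0, p0⊥
    [Ax]  ⊢ p0, p0⊥
  [Ax]  ⊢ p0, p0⊥

Result: YES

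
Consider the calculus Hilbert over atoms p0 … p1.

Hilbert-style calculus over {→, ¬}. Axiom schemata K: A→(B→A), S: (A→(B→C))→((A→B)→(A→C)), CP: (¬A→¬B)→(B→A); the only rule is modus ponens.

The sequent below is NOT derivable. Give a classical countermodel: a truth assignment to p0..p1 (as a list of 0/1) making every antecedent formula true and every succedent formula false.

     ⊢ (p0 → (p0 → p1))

Search for a countermodel by truth-table:
  v=00: Γ:[] Δ:[(p0 → (p0 → p1))=T] refutes=False
  v=01: Γ:[] Δ:[(p0 → (p0 → p1))=T] refutes=False
  v=10: Γ:[] Δ:[(p0 → (p0 → p1))=F] refutes=True  ← countermodel

Result: [1, 0]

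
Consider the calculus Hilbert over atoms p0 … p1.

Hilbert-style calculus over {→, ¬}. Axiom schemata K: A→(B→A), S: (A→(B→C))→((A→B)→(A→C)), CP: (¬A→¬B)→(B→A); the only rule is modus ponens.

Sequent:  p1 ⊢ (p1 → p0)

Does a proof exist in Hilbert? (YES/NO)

Truth-table refutation:
  v=00: Γ:[p1=F] Δ:[(p1 → p0)=T] refutes=False
  v=01: Γ:[p1=T] Δ:[(p1 → p0)=F] refutes=True  ← countermodel

Result: NO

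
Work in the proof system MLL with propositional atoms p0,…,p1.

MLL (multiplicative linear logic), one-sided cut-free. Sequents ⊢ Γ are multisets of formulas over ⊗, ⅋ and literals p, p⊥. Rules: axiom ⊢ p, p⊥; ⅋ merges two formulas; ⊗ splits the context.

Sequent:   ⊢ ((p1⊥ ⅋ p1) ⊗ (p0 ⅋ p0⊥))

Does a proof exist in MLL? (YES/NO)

Derivation trace:
[⊗]  ⊢ ((p1⊥ ⅋ p1) ⊗ (p0 ⅋ p0⊥))
  [⅋]  ⊢ (p1⊥ ⅋ p1)
    [Ax]  ⊢ p1, p1⊥
  [⅋]  ⊢ (p0 ⅋ p0⊥)
    [Ax]  ⊢ p0, p0⊥

Result: YES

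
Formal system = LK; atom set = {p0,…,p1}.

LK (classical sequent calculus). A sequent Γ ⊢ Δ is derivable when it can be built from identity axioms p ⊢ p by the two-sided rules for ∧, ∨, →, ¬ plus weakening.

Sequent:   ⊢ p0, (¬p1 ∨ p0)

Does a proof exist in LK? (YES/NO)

Search for a countermodel by truth-table:
  v=00: Γ:[] Δ:[p0=F, (¬p1 ∨ p0)=T] refutes=False
  v=01: Γ:[] Δ:[p0=F, (¬p1 ∨ p0)=F] refutes=True  ← countermodel

Result: NO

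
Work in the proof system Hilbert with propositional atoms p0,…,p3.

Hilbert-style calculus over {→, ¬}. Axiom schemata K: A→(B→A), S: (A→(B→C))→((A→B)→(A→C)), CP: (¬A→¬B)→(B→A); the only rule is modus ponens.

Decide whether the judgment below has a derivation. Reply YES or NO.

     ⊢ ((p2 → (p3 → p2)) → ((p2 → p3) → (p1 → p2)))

Search for a countermodel by truth-table:
  v=0000: Γ:[] Δ:[((p2 → (p3 → p2)) → ((p2 → p3) → (p1 → p2)))=T] refutes=False
  v=0001: Γ:[] Δ:[((p2 → (p3 → p2)) → ((p2 → p3) → (p1 → p2)))=T] refutes=False
  v=0010: Γ:[] Δ:[((p2 → (p3 → p2)) → ((p2 → p3) → (p1 → p2)))=T] refutes=False
  v=0011: Γ:[] Δ:[((p2 → (p3 → p2)) → ((p2 → p3) → (p1 → p2)))=T] refutes=False
  v=0100: Γ:[] Δ:[((p2 → (p3 → p2)) → ((p2 → p3) → (p1 → p2)))=F] refutes=True  ← countermodel

Result: NO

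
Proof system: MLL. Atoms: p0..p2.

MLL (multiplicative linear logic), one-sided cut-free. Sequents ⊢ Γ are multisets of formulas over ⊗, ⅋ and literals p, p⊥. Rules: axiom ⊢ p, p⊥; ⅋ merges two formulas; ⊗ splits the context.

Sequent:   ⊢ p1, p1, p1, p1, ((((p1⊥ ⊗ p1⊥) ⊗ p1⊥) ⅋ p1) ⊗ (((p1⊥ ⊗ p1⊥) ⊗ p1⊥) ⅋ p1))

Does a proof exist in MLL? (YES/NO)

Derivation (root first):
[⊗]  ⊢ p1, p1, p1, p1, ((((p1⊥ ⊗ p1⊥) ⊗ p1⊥) ⅋ p1) ⊗ (((p1⊥ ⊗ p1⊥) ⊗ p1⊥) ⅋ p1))
  [⅋]  ⊢ p1, p1, (((p1⊥ ⊗ p1⊥) ⊗ p1⊥) ⅋ p1)
    [⊗]  ⊢ p1, p1, p1, ((p1⊥ ⊗ p1⊥) ⊗ p1⊥)
      [⊗]  ⊢ p1, p1, (p1⊥ ⊗ p1⊥)
        [Ax]  ⊢ p1, p1⊥
        [Ax]  ⊢ p1, p1⊥
      [Ax]  ⊢ p1, p1⊥
  [⅋]  ⊢ p1, p1, (((p1⊥ ⊗ p1⊥) ⊗ p1⊥) ⅋ p1)
    [⊗]  ⊢ p1, p1, p1, ((p1⊥ ⊗ p1⊥) ⊗ p1⊥)
      [⊗]  ⊢ p1, p1, (p1⊥ ⊗ p1⊥)
        [Ax]  ⊢ p1, p1⊥
        [Ax]  ⊢ p1, p1⊥
      [Ax]  ⊢ p1, p1⊥

Result: YES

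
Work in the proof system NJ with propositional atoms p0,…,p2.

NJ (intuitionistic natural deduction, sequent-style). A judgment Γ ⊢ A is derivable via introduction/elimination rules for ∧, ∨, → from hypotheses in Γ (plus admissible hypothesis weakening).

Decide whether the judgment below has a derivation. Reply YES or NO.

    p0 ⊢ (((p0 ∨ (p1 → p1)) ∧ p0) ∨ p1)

Derivation trace:
[∨I₁] p0 ⊢ (((p0 ∨ (p1 → p1)) ∧ p0) ∨ p1)
  [∧I] p0 ⊢ ((p0 ∨ (p1 → p1)) ∧ p0)
    [∨I₂]  ⊢ (p0 ∨ (p1 → p1))
      [→I]  ⊢ (p1 → p1)
        [Ax] p1 ⊢ p1
    [Ax] p0 ⊢ p0

Result: YES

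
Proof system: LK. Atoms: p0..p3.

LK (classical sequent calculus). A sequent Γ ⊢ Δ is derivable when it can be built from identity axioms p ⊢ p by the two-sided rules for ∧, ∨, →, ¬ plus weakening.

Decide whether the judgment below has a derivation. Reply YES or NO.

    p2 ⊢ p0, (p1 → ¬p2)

Enumerate valuations to refute Γ ⊢ Δ:
  v=0000: Γ:[p2=F] Δ:[p0=F, (p1 → ¬p2)=T] refutes=False
  v=0001: Γ:[p2=F] Δ:[p0=F, (p1 → ¬p2)=T] refutes=False
  v=0010: Γ:[p2=T] Δ:[p0=F, (p1 → ¬p2)=T] refutes=False
  v=0011: Γ:[p2=T] Δ:[p0=F, (p1 → ¬p2)=T] refutes=False
  v=0100: Γ:[p2=F] Δ:[p0=F, (p1 → ¬p2)=T] refutes=False
  v=0101: Γ:[p2=F] Δ:[p0=F, (p1 → ¬p2)=T] refutes=False
  v=0110: Γ:[p2=T] Δ:[p0=F, (p1 → ¬p2)=F] refutes=True  ← countermodel

Result: NO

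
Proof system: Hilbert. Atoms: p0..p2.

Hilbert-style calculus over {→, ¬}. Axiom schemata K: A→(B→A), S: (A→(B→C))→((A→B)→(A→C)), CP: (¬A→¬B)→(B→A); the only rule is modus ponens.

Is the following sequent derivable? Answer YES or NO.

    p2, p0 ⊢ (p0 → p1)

Enumerate valuations to refute Γ ⊢ Δ:
  v=000: Γ:[p2=F, p0=F] Δ:[(p0 → p1)=T] refutes=False
  v=001: Γ:[p2=T, p0=F] Δ:[(p0 → p1)=T] refutes=False
  v=010: Γ:[p2=F, p0=F] Δ:[(p0 → p1)=T] refutes=False
  v=011: Γ:[p2=T, p0=F] Δ:[(p0 → p1)=T] refutes=False
  v=100: Γ:[p2=F, p0=T] Δ:[(p0 → p1)=F] refutes=False
  v=101: Γ:[p2=T, p0=T] Δ:[(p0 → p1)=F] refutes=True  ← countermodel

Result: NO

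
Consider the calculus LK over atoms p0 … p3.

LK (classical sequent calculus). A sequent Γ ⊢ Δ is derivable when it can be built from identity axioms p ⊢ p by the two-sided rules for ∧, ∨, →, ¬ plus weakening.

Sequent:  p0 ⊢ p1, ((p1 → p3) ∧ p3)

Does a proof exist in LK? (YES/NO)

Enumerate valuations to refute Γ ⊢ Δ:
  v=0000: Γ:[p0=F] Δ:[p1=F, ((p1 → p3) ∧ p3)=F] refutes=False
  v=0001: Γ:[p0=F] Δ:[p1=F, ((p1 → p3) ∧ p3)=T] refutes=False
  v=0010: Γ:[p0=F] Δ:[p1=F, ((p1 → p3) ∧ p3)=F] refutes=False
  v=0011: Γ:[p0=F] Δ:[p1=F, ((p1 → p3) ∧ p3)=T] refutes=False
  v=0100: Γ:[p0=F] Δ:[p1=T, ((p1 → p3) ∧ p3)=F] refutes=False
  v=0101: Γ:[p0=F] Δ:[p1=T, ((p1 → p3) ∧ p3)=T] refutes=False
  v=0110: Γ:[p0=F] Δ:[p1=T, ((p1 → p3) ∧ p3)=F] refutes=False
  v=0111: Γ:[p0=F] Δ:[p1=T, ((p1 → p3) ∧ p3)=T] refutes=False
  v=1000: Γ:[p0=T] Δ:[p1=F, ((p1 → p3) ∧ p3)=F] refutes=True  ← countermodel

Result: NO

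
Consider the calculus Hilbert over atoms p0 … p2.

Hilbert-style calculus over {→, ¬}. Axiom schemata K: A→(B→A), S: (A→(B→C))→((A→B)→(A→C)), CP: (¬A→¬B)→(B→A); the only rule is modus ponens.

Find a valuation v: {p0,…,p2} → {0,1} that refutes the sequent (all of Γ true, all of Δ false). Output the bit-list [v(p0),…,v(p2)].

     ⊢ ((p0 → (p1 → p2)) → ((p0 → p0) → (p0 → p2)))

Search for a countermodel by truth-table:
  v=000: Γ:[] Δ:[((p0 → (p1 → p2)) → ((p0 → p0) → (p0 → p2)))=T] refutes=False
  v=001: Γ:[] Δ:[((p0 → (p1 → p2)) → ((p0 → p0) → (p0 → p2)))=T] refutes=False
  v=010: Γ:[] Δ:[((p0 → (p1 → p2)) → ((p0 → p0) → (p0 → p2)))=T] refutes=False
  v=011: Γ:[] Δ:[((p0 → (p1 → p2)) → ((p0 → p0) → (p0 → p2)))=T] refutes=False
  v=100: Γ:[] Δ:[((p0 → (p1 → p2)) → ((p0 → p0) → (p0 → p2)))=F] refutes=True  ← countermodel

Result: [1, 0, 0]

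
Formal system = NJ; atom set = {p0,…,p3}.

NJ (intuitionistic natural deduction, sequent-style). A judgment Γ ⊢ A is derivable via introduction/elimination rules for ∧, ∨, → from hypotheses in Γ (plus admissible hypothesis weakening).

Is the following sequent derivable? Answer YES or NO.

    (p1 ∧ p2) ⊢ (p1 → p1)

Derivation (root first):
[Wk] (p1 ∧ p2) ⊢ (p1 → p1)
  [→I]  ⊢ (p1 → p1)
    [Ax] p1 ⊢ p1

Result: YES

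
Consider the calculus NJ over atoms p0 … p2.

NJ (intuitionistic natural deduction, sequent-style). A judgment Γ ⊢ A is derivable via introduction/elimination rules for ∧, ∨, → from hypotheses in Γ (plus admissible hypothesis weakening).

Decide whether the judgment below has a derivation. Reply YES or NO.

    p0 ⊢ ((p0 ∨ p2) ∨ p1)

Derivation trace:
[∨I₁] p0 ⊢ ((p0 ∨ p2) ∨ p1)
  [∨I₁] p0 ⊢ (p0 ∨ p2)
    [Ax] p0 ⊢ p0

Result: YES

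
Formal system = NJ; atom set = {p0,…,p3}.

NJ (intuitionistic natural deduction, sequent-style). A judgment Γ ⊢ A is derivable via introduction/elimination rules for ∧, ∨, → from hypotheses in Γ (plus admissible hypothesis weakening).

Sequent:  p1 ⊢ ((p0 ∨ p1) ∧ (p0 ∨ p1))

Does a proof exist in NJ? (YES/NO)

Proof tree:
[∧I] p1 ⊢ ((p0 ∨ p1) ∧ (p0 ∨ p1))
  [∨I₂] p1 ⊢ (p0 ∨ p1)
    [Ax] p1 ⊢ p1
  [∨I₂] p1 ⊢ (p0 ∨ p1)
    [Ax] p1 ⊢ p1

Result: YES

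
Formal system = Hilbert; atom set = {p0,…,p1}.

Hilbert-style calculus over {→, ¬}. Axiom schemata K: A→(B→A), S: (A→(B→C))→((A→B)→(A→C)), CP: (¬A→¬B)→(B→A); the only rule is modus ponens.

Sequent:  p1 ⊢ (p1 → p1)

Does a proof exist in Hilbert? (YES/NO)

Proof tree:
[MP] p1 ⊢ (p1 → p1)
  [K]  ⊢ (p1 → (p1 → p1))
  [MP] p1 ⊢ p1
    [MP] p1 ⊢ (p1 → p1)
      [K]  ⊢ (p1 → (p1 → p1))
      [Hyp] p1 ⊢ p1
    [Hyp] p1 ⊢ p1

Result: YES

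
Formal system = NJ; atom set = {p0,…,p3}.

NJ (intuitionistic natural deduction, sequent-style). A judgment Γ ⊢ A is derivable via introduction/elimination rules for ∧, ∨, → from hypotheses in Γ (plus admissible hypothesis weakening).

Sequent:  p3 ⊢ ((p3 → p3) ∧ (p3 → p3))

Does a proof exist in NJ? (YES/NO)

Proof tree:
[∧I] p3 ⊢ ((p3 → p3) ∧ (p3 → p3))
  [→I] p3 ⊢ (p3 → p3)
    [Wk] p3, p3 ⊢ p3
      [Ax] p3 ⊢ p3
  [→I] p3 ⊢ (p3 → p3)
    [Wk] p3, p3 ⊢ p3
      [Ax] p3 ⊢ p3

Result: YES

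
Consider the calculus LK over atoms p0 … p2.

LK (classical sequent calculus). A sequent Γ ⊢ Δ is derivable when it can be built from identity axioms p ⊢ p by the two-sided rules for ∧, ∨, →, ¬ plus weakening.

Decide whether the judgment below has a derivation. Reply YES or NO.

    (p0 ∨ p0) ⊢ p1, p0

Derivation (root first):
[∨L] (p0 ∨ p0) ⊢ p1, p0
  [Ax] p0 ⊢ p0
  [WR] p0 ⊢ p0, p1
    [Ax] p0 ⊢ p0

Result: YES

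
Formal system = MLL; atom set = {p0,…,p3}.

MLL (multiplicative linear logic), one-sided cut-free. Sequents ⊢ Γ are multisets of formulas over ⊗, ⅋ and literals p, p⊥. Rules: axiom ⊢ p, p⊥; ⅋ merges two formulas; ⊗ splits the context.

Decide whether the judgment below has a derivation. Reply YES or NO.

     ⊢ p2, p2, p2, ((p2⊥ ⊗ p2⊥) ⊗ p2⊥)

Proof tree:
[⊗]  ⊢ p2, p2, p2, ((p2⊥ ⊗ p2⊥) ⊗ p2⊥)
  [⊗]  ⊢ p2, p2, (p2⊥ ⊗ p2⊥)
    [Ax]  ⊢ p2, p2⊥
    [Ax]  ⊢ p2, p2⊥
  [Ax]  ⊢ p2, p2⊥

Result: YES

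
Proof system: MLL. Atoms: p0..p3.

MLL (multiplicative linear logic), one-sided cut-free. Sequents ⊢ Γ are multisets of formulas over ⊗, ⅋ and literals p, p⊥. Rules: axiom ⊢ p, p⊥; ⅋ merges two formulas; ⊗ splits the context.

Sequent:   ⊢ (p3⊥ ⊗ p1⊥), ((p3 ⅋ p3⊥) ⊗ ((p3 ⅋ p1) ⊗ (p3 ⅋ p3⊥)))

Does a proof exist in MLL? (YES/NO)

Derivation (root first):
[⊗]  ⊢ (p3⊥ ⊗ p1⊥), ((p3 ⅋ p3⊥) ⊗ ((p3 ⅋ p1) ⊗ (p3 ⅋ p3⊥)))
  [⅋]  ⊢ (p3 ⅋ p3⊥)
    [Ax]  ⊢ p3, p3⊥
  [⊗]  ⊢ (p3⊥ ⊗ p1⊥), ((p3 ⅋ p1) ⊗ (p3 ⅋ p3⊥))
    [⅋]  ⊢ (p3⊥ ⊗ p1⊥), (p3 ⅋ p1)
      [⊗]  ⊢ p3, p1, (p3⊥ ⊗ p1⊥)
        [Ax]  ⊢ p3, p3⊥
        [Ax]  ⊢ p1, p1⊥
    [⅋]  ⊢ (p3 ⅋ p3⊥)
      [Ax]  ⊢ p3, p3⊥

Result: YES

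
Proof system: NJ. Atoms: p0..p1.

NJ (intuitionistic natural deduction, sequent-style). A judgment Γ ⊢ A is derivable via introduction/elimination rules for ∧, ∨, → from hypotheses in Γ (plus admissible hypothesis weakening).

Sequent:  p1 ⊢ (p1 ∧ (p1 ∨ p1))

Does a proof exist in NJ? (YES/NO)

Derivation (root first):
[∧I] p1 ⊢ (p1 ∧ (p1 ∨ p1))
  [Ax] p1 ⊢ p1
  [∨I₁] p1 ⊢ (p1 ∨ p1)
    [Ax] p1 ⊢ p1

Result: YES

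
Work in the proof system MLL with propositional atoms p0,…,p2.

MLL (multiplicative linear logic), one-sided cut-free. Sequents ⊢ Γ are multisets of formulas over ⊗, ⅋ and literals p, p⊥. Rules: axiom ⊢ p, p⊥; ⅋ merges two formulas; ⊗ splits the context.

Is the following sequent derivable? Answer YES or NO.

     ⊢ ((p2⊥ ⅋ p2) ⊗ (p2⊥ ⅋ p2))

Derivation (root first):
[⊗]  ⊢ ((p2⊥ ⅋ p2) ⊗ (p2⊥ ⅋ p2))
  [⅋]  ⊢ (p2⊥ ⅋ p2)
    [Ax]  ⊢ p2, p2⊥
  [⅋]  ⊢ (p2⊥ ⅋ p2)
    [Ax]  ⊢ p2, p2⊥

Result: YES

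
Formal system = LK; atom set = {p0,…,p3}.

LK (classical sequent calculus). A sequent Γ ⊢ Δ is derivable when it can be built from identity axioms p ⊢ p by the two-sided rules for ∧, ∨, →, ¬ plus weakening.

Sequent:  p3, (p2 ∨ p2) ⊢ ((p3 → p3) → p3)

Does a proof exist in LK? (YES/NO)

Derivation (root first):
[∨L] p3, (p2 ∨ p2) ⊢ ((p3 → p3) → p3)
  [→R] p3, p2 ⊢ ((p3 → p3) → p3)
    [WL] p3, (p3 → p3), p2 ⊢ p3
      [→L] p3, (p3 → p3) ⊢ p3
        [Ax] p3 ⊢ p3
        [Ax] p3 ⊢ p3
  [→R] p3, p2 ⊢ ((p3 → p3) → p3)
    [WL] p3, (p3 → p3), p2 ⊢ p3
      [→L] p3, (p3 → p3) ⊢ p3
        [Ax] p3 ⊢ p3
        [Ax] p3 ⊢ p3

Result: YES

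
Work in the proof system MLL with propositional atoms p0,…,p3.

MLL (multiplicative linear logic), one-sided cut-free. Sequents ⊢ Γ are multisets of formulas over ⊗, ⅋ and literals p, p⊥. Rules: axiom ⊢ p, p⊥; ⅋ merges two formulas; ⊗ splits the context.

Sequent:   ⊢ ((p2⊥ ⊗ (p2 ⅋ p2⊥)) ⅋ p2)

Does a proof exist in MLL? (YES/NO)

Derivation (root first):
[⅋]  ⊢ ((p2⊥ ⊗ (p2 ⅋ p2⊥)) ⅋ p2)
  [⊗]  ⊢ p2, (p2⊥ ⊗ (p2 ⅋ p2⊥))
    [Ax]  ⊢ p2, p2⊥
    [⅋]  ⊢ (p2 ⅋ p2⊥)
      [Ax]  ⊢ p2, p2⊥

Result: YES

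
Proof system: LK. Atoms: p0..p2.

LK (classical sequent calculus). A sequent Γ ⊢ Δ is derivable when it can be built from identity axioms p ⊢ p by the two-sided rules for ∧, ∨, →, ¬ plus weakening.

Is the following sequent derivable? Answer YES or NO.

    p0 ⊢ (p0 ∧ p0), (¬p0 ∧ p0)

Derivation (root first):
[∧R] p0 ⊢ (p0 ∧ p0), (¬p0 ∧ p0)
  [¬R]  ⊢ (p0 ∧ p0), ¬p0
    [∧R] p0 ⊢ (p0 ∧ p0)
      [WL] p0, p0 ⊢ p0
        [Ax] p0 ⊢ p0
      [WL] p0, p0 ⊢ p0
        [Ax] p0 ⊢ p0
  [WL] p0, p0 ⊢ p0
    [Ax] p0 ⊢ p0

Result: YES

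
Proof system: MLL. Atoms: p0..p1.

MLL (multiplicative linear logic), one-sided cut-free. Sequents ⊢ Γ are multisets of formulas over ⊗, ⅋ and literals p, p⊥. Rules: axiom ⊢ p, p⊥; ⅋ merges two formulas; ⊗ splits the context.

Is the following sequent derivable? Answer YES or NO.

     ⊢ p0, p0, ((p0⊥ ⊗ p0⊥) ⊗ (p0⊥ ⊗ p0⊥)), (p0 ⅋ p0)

Proof tree:
[⅋]  ⊢ p0, p0, ((p0⊥ ⊗ p0⊥) ⊗ (p0⊥ ⊗ p0⊥)), (p0 ⅋ p0)
  [⊗]  ⊢ p0, p0, p0, p0, ((p0⊥ ⊗ p0⊥) ⊗ (p0⊥ ⊗ p0⊥))
    [⊗]  ⊢ p0, p0, (p0⊥ ⊗ p0⊥)
      [Ax]  ⊢ p0, p0⊥
      [Ax]  ⊢ p0, p0⊥
    [⊗]  ⊢ p0, p0, (p0⊥ ⊗ p0⊥)
      [Ax]  ⊢ p0, p0⊥
      [Ax]  ⊢ p0, p0⊥

Result: YES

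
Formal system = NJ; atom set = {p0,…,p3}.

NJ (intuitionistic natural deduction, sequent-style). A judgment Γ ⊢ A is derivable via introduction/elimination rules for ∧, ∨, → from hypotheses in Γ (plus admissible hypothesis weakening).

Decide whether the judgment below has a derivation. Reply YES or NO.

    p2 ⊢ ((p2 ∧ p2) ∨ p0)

Proof tree:
[∨I₁] p2 ⊢ ((p2 ∧ p2) ∨ p0)
  [∧I] p2 ⊢ (p2 ∧ p2)
    [Ax] p2 ⊢ p2
    [Ax] p2 ⊢ p2

Result: YES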